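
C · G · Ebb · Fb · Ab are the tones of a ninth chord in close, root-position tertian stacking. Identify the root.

Stacking in thirds gives Fb – Ab – C – Ebb – G, so Fb is the root — Fb dominant seventh sharp nine sharp five.

Fb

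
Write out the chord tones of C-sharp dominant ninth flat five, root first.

C♯  E♯  G  B  D♯

Root C♯, quality dominant ninth flat five:
C♯ — root
E♯ — major 3rd
G — diminished 5th
B — minor 7th
D♯ — major 9th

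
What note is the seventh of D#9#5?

C#

D#9#5 is built on D#; its 7th is a minor 7th above the root.
A seventh above D uses the letter C, and the minor 7th above D# is C#.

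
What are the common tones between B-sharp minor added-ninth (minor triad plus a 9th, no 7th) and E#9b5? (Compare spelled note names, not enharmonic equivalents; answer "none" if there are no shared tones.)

B-sharp minor added-ninth = B#, D#, F##, C##.
E#9b5 = E#, G##, B, D#, F##.
Shared: D#, F##.

D#, F##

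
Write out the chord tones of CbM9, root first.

CbM9: major ninth on C♭.
Root: C♭
Major 3rd (3rd): E♭
Perfect 5th (5th): G♭
Major 7th (7th): B♭
Major 9th (9th): D♭

C♭, E♭, G♭, B♭, D♭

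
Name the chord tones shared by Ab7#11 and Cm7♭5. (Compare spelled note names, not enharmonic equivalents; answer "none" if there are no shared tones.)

C  Eb  Gb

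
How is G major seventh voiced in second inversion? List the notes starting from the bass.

D F-sharp G B

In root position, G major seventh is G–B–D–F-sharp.
Second inversion puts the fifth (D) in the bass.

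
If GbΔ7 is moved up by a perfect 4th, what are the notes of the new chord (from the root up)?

Cb  Eb  Gb  Bb

Gb up a perfect 4th → Cb. New chord: Cb major seventh.
Cb — root
Eb — major 3rd
Gb — perfect 5th
Bb — major 7th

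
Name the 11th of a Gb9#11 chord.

C

Gb9#11 is built on G♭; its 11th is an augmented 11th above the root.
A fourth above G uses the letter C, and the augmented 11th above G♭ is C.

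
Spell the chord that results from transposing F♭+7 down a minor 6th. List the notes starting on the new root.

A♭, C, E, G♭

A minor 6th down from F♭ is A♭, so the new chord is A♭ augmented seventh.
A♭ — root
C — major 3rd
E — augmented 5th
G♭ — minor 7th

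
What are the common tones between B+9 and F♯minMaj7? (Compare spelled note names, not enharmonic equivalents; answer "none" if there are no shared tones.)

A – C#

B+9 = B, D#, F##, A, C#.
F♯minMaj7 = F#, A, C#, E#.
Shared: A, C#.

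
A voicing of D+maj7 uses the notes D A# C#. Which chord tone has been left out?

The full D+maj7 chord is D, F#, A#, C#.
Comparing with the voicing, the major 3rd (3rd) — F# — is absent.

F#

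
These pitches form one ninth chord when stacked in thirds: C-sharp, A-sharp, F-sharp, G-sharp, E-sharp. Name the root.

Stacking in thirds gives F-sharp – A-sharp – C-sharp – E-sharp – G-sharp, so F-sharp is the root — F-sharp major ninth.

F-sharp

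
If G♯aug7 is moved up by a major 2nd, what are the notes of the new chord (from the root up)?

A#  C##  E##  G#

A major 2nd up from G# is A#, so the new chord is A# augmented seventh.
root → A#
3rd (major 3rd) → C##
5th (augmented 5th) → E##
7th (minor 7th) → G#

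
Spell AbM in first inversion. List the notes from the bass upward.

AbM = Ab–C–Eb; first inversion → third (C) lowest.

C, Eb, Ab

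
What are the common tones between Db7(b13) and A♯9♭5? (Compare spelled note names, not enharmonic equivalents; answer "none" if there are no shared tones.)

none

Db7(b13) = D♭, F, A♭, C♭, B𝄫.
A♯9♭5 = A♯, C𝄪, E, G♯, B♯.
Shared: none.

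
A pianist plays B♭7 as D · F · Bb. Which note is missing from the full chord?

Ab

B♭7 = Bb, D, F, Ab. The voicing lacks the 7th (minor 7th), Ab.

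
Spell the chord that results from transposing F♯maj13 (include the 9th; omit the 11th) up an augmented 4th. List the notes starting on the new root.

F# up an augmented 4th → B#. New chord: B# major thirteenth.
root → B#
3rd (major 3rd) → D##
5th (perfect 5th) → F##
7th (major 7th) → A##
9th (major 9th) → C##
13th (major 13th) → G##

B#, D##, F##, A##, C##, G##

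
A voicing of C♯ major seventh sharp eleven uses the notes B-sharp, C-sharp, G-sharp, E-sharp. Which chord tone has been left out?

F-double-sharp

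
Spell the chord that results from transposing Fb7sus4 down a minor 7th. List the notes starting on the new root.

Gb – Cb – Db – Fb

A minor 7th down from Fb is Gb, so the new chord is Gb dominant seventh suspended fourth.
Gb — root
Cb — perfect 4th
Db — perfect 5th
Fb — minor 7th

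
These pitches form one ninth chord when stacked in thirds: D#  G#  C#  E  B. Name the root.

Stacking in thirds gives C# – E – G# – B – D#, so C# is the root — C# minor ninth.

C#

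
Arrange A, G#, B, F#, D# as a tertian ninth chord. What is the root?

Arranged so that each adjacent pair is a third by letter name: G# – B – D# – F# – A.
The bottom of that stack, G#, is the root (this is G# minor seventh flat nine).

G#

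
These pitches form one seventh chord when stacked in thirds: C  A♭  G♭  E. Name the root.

A♭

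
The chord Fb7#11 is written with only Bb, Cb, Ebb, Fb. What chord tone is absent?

The full Fb7#11 chord is Fb, Ab, Cb, Ebb, Bb.
Comparing with the voicing, the major 3rd (3rd) — Ab — is absent.

Ab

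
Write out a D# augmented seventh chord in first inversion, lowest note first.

F## A## C# D#

In root position, D# augmented seventh is D#–F##–A##–C#.
First inversion puts the third (F##) in the bass.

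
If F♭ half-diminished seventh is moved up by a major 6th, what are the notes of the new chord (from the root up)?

D♭, F♭, A𝄫, C♭

A major 6th up from F♭ is D♭, so the new chord is D♭ half-diminished seventh.
root → D♭
3rd (minor 3rd) → F♭
5th (diminished 5th) → A𝄫
7th (minor 7th) → C♭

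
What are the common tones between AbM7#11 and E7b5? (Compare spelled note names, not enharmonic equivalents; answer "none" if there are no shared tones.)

AbM7#11 = Ab, C, Eb, G, D.
E7b5 = E, G#, Bb, D.
Shared: D.

D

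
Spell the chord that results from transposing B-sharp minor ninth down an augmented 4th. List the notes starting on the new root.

F# – A – C# – E – G#

Transposed root: B# → F# (augmented 4th down). So we spell F# minor ninth:
Root: F#
Minor 3rd (3rd): A
Perfect 5th (5th): C#
Minor 7th (7th): E
Major 9th (9th): G#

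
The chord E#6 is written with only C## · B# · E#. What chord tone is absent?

The full E#6 chord is E#, G##, B#, C##.
Comparing with the voicing, the major 3rd (3rd) — G## — is absent.

G##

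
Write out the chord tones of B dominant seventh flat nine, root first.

B D# F# A C

B dominant seventh flat nine: dominant seventh flat nine on B.
Root: B
Major 3rd (3rd): D#
Perfect 5th (5th): F#
Minor 7th (7th): A
Minor 9th (9th): C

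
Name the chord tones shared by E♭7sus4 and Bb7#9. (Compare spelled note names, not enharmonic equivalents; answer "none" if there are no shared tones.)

E♭7sus4 = E♭, A♭, B♭, D♭.
Bb7#9 = B♭, D, F, A♭, C♯.
Shared: A♭, B♭.

A♭, B♭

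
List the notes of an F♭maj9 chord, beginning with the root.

Fb, Ab, Cb, Eb, Gb

F♭maj9: major ninth on Fb.
Root: Fb
Major 3rd (3rd): Ab
Perfect 5th (5th): Cb
Major 7th (7th): Eb
Major 9th (9th): Gb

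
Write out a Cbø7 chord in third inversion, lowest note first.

B𝄫 C♭ E𝄫 G𝄫

In root position, Cbø7 is C♭–E𝄫–G𝄫–B𝄫.
Third inversion puts the seventh (B𝄫) in the bass.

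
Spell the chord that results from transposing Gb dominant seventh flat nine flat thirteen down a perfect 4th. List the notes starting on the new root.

A perfect 4th down from G-flat is D-flat, so the new chord is D-flat dominant seventh flat nine flat thirteen.
D-flat — root
F — major 3rd
A-flat — perfect 5th
C-flat — minor 7th
E-double-flat — minor 9th
B-double-flat — minor 13th

D-flat – F – A-flat – C-flat – E-double-flat – B-double-flat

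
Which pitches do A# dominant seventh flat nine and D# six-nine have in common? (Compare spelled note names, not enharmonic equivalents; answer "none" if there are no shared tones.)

A# dominant seventh flat nine: A-sharp C-double-sharp E-sharp G-sharp B
D# six-nine: D-sharp F-double-sharp A-sharp B-sharp E-sharp
Common to both → A-sharp, E-sharp.

A-sharp, E-sharp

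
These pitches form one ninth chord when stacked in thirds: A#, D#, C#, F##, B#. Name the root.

Stacking in thirds gives B# – D# – F## – A# – C#, so B# is the root — B# minor seventh flat nine.

B#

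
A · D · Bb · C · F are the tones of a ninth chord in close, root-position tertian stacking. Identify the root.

Arranged so that each adjacent pair is a third by letter name: Bb – D – F – A – C.
The bottom of that stack, Bb, is the root (this is Bb major ninth).

Bb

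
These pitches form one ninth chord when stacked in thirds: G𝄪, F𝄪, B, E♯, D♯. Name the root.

Stacking in thirds gives E♯ – G𝄪 – B – D♯ – F𝄪, so E♯ is the root — E♯ dominant ninth flat five.

E♯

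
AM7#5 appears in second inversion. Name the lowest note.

AM7#5 = A–C#–E#–G#. Second inversion → fifth in the bass = E#.

E#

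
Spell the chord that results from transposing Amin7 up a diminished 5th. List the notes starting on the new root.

A up a diminished 5th → E♭. New chord: E♭ minor seventh.
root → E♭
3rd (minor 3rd) → G♭
5th (perfect 5th) → B♭
7th (minor 7th) → D♭

E♭, G♭, B♭, D♭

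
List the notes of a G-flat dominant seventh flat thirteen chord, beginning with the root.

Gb Bb Db Fb Ebb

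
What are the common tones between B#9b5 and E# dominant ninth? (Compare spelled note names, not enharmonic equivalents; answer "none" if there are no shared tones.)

B#9b5 = B#, D##, F#, A#, C##.
E# dominant ninth = E#, G##, B#, D#, F##.
Shared: B#.

B#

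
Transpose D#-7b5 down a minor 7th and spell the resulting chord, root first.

E# – G# – B – D#

A minor 7th down from D# is E#, so the new chord is E# half-diminished seventh.
- root: E#
- minor 3rd: G#
- diminished 5th: B
- minor 7th: D#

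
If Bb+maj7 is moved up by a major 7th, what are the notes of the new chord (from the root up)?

A – C# – E# – G#

A major 7th up from Bb is A, so the new chord is A augmented major seventh.
Root: A
Major 3rd (3rd): C#
Augmented 5th (5th): E#
Major 7th (7th): G#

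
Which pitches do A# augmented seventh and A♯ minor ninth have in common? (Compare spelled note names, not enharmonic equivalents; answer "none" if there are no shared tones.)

A# augmented seventh: A# C## E## G#
A♯ minor ninth: A# C# E# G# B#
Common to both → A#, G#.

A#, G#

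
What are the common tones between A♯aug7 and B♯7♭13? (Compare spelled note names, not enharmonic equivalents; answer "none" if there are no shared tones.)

A# – G#

A♯aug7: A# C## E## G#
B♯7♭13: B# D## F## A# G#
Common to both → A#, G#.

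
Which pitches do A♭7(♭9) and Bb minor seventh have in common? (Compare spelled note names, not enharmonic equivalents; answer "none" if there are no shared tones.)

A♭7(♭9) = A♭, C, E♭, G♭, B𝄫.
Bb minor seventh = B♭, D♭, F, A♭.
Shared: A♭.

A♭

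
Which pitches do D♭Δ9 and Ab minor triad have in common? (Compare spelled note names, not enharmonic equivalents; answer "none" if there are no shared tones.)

D♭Δ9 = Db, F, Ab, C, Eb.
Ab minor triad = Ab, Cb, Eb.
Shared: Ab, Eb.

Ab  Eb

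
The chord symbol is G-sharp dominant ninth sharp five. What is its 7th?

G-sharp dominant ninth sharp five is built on G♯; its 7th is a minor 7th above the root.
A seventh above G uses the letter F, and the minor 7th above G♯ is F♯.

F♯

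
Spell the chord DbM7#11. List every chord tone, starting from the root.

DbM7#11: major seventh sharp eleven on Db.
Db — root
F — major 3rd
Ab — perfect 5th
C — major 7th
G — augmented 11th

Db, F, Ab, C, G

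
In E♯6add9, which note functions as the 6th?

C##

E♯6add9 is built on E#; its 6th is a major 6th above the root.
A sixth above E uses the letter C, and the major 6th above E# is C##.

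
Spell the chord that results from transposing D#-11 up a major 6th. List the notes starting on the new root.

B#  D#  F##  A#  C##  E#

D# up a major 6th → B#. New chord: B# minor eleventh.
root → B#
3rd (minor 3rd) → D#
5th (perfect 5th) → F##
7th (minor 7th) → A#
9th (major 9th) → C##
11th (perfect 11th) → E#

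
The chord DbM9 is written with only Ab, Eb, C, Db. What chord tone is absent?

F

The full DbM9 chord is Db, F, Ab, C, Eb.
Comparing with the voicing, the major 3rd (3rd) — F — is absent.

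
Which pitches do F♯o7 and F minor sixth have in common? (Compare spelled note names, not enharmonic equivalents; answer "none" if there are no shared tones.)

F♯o7: F# A C Eb
F minor sixth: F Ab C D
Common to both → C.

C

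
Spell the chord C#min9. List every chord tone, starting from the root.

C♯, E, G♯, B, D♯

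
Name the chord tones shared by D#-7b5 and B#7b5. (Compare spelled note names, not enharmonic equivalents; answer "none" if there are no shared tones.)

F#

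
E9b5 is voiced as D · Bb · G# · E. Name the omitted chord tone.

The full E9b5 chord is E, G#, Bb, D, F#.
Comparing with the voicing, the major 9th (9th) — F# — is absent.

F#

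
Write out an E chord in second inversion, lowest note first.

In root position, E is E–G#–B.
Second inversion puts the fifth (B) in the bass.

B, E, G#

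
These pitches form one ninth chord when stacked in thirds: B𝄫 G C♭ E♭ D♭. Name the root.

C♭

Stacking in thirds gives C♭ – E♭ – G – B𝄫 – D♭, so C♭ is the root — C♭ dominant ninth sharp five.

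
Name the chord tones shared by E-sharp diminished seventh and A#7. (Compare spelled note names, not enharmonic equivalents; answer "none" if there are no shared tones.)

E#  G#

E-sharp diminished seventh = E#, G#, B, D.
A#7 = A#, C##, E#, G#.
Shared: E#, G#.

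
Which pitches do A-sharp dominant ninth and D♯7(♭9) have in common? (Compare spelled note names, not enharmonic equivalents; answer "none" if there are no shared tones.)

A#

A-sharp dominant ninth: A# C## E# G# B#
D♯7(♭9): D# F## A# C# E
Common to both → A#.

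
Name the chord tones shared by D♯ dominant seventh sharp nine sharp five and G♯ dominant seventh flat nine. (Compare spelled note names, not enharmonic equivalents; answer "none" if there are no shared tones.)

D♯ dominant seventh sharp nine sharp five = D♯, F𝄪, A𝄪, C♯, E𝄪.
G♯ dominant seventh flat nine = G♯, B♯, D♯, F♯, A.
Shared: D♯.

D♯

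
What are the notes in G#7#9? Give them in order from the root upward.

Root G#, quality dominant seventh sharp nine:
root → G#
3rd (major 3rd) → B#
5th (perfect 5th) → D#
7th (minor 7th) → F#
9th (augmented 9th) → A##

G# – B# – D# – F# – A##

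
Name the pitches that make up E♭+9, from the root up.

Root E♭, quality dominant ninth sharp five:
E♭ — root
G — major 3rd
B — augmented 5th
D♭ — minor 7th
F — major 9th

E♭ – G – B – D♭ – F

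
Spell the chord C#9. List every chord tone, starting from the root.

C♯  E♯  G♯  B  D♯

C#9 is a dominant ninth built on C♯.
- root: C♯
- major 3rd: E♯
- perfect 5th: G♯
- minor 7th: B
- major 9th: D♯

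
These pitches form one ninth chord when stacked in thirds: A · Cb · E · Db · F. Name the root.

Stacking in thirds gives Db – F – A – Cb – E, so Db is the root — Db dominant seventh sharp nine sharp five.

Db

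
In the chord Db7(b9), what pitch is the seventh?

Db7(b9) is built on Db; its 7th is a minor 7th above the root.
A seventh above D uses the letter C, and the minor 7th above Db is Cb.

Cb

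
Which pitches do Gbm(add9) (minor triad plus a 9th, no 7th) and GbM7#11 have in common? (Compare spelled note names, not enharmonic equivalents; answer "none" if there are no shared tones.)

Gbm(add9): G♭ B𝄫 D♭ A♭
GbM7#11: G♭ B♭ D♭ F C
Common to both → G♭, D♭.

G♭ – D♭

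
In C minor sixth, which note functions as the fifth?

C minor sixth is built on C; its 5th is a perfect 5th above the root.
A fifth above C uses the letter G, and the perfect 5th above C is G.

G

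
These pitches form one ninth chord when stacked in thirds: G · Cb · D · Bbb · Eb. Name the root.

Stacking in thirds gives Cb – Eb – G – Bbb – D, so Cb is the root — Cb dominant seventh sharp nine sharp five.

Cb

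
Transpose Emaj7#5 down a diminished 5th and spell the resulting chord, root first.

A#, C##, E##, G##

Transposed root: E → A# (diminished 5th down). So we spell A# augmented major seventh:
root → A#
3rd (major 3rd) → C##
5th (augmented 5th) → E##
7th (major 7th) → G##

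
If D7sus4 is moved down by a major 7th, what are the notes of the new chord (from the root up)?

Eb, Ab, Bb, Db

A major 7th down from D is Eb, so the new chord is Eb dominant seventh suspended fourth.
Root: Eb
Perfect 4th (4th): Ab
Perfect 5th (5th): Bb
Minor 7th (7th): Db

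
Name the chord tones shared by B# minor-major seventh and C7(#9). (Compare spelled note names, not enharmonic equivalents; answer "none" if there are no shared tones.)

D#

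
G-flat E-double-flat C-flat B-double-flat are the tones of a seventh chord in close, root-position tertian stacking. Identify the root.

Stacking in thirds gives C-flat – E-double-flat – G-flat – B-double-flat, so C-flat is the root — C-flat minor seventh.

C-flat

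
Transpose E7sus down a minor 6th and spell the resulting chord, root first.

E down a minor 6th → G#. New chord: G# dominant seventh suspended fourth.
root → G#
4th (perfect 4th) → C#
5th (perfect 5th) → D#
7th (minor 7th) → F#

G#, C#, D#, F#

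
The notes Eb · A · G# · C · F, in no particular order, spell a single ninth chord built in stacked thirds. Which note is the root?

F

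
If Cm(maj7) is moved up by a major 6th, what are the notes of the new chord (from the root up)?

A  C  E  G#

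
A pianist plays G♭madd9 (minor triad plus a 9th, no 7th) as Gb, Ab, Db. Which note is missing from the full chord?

G♭madd9 = Gb, Bbb, Db, Ab. The voicing lacks the 3rd (minor 3rd), Bbb.

Bbb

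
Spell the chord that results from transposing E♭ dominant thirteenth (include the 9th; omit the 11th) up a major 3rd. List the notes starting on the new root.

G B D F A E

E-flat up a major 3rd → G. New chord: G dominant thirteenth.
Root: G
Major 3rd (3rd): B
Perfect 5th (5th): D
Minor 7th (7th): F
Major 9th (9th): A
Major 13th (13th): E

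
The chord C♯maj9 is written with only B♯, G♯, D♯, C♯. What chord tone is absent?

E♯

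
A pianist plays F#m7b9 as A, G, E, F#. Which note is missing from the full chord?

The full F#m7b9 chord is F#, A, C#, E, G.
Comparing with the voicing, the perfect 5th (5th) — C# — is absent.

C#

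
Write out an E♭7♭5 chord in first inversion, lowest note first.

E♭7♭5 = Eb–G–Bbb–Db; first inversion → third (G) lowest.

G – Bbb – Db – Eb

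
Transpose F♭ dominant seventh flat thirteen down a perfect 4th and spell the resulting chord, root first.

C♭ E♭ G♭ B𝄫 A𝄫

A perfect 4th down from F♭ is C♭, so the new chord is C♭ dominant seventh flat thirteen.
C♭ — root
E♭ — major 3rd
G♭ — perfect 5th
B𝄫 — minor 7th
A𝄫 — minor 13th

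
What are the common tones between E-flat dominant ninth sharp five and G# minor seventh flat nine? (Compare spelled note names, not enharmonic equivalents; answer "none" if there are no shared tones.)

E-flat dominant ninth sharp five: E-flat G B D-flat F
G# minor seventh flat nine: G-sharp B D-sharp F-sharp A
Common to both → B.

B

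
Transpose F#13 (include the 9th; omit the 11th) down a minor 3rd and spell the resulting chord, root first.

D# – F## – A# – C# – E# – B#

F# down a minor 3rd → D#. New chord: D# dominant thirteenth.
root → D#
3rd (major 3rd) → F##
5th (perfect 5th) → A#
7th (minor 7th) → C#
9th (major 9th) → E#
13th (major 13th) → B#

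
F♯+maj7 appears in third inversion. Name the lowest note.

E#

F♯+maj7 = F#–A#–C##–E#. Third inversion → seventh in the bass = E#.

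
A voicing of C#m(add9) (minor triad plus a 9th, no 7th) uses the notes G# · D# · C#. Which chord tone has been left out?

The full C#m(add9) chord is C#, E, G#, D#.
Comparing with the voicing, the minor 3rd (3rd) — E — is absent.

E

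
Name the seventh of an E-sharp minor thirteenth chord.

Root of E-sharp minor thirteenth = E-sharp. The 7th is a minor 7th: E-sharp up a minor 7th → D-sharp.

D-sharp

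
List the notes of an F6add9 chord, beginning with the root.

F, A, C, D, G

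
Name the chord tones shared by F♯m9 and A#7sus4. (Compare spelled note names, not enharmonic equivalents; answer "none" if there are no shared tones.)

G#

F♯m9: F# A C# E G#
A#7sus4: A# D# E# G#
Common to both → G#.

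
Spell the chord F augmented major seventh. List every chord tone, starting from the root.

F A C-sharp E

F augmented major seventh: augmented major seventh on F.
- root: F
- major 3rd: A
- augmented 5th: C-sharp
- major 7th: E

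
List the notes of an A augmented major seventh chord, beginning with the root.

A augmented major seventh is an augmented major seventh built on A.
A — root
C# — major 3rd
E# — augmented 5th
G# — major 7th

A, C#, E#, G#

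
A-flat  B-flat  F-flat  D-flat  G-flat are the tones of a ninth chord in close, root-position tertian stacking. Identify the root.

G-flat

Arranged so that each adjacent pair is a third by letter name: G-flat – B-flat – D-flat – F-flat – A-flat.
The bottom of that stack, G-flat, is the root (this is G-flat dominant ninth).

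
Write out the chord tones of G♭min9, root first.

Gb, Bbb, Db, Fb, Ab

G♭min9: minor ninth on Gb.
root → Gb
3rd (minor 3rd) → Bbb
5th (perfect 5th) → Db
7th (minor 7th) → Fb
9th (major 9th) → Ab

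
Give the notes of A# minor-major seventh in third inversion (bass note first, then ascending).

G-double-sharp, A-sharp, C-sharp, E-sharp

A# minor-major seventh = A-sharp–C-sharp–E-sharp–G-double-sharp; third inversion → seventh (G-double-sharp) lowest.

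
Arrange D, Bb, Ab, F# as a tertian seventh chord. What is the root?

Bb

Stacking in thirds gives Bb – D – F# – Ab, so Bb is the root — Bb augmented seventh.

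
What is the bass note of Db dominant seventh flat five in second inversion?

Db dominant seventh flat five = D-flat–F–A-double-flat–C-flat. Second inversion → fifth in the bass = A-double-flat.

A-double-flat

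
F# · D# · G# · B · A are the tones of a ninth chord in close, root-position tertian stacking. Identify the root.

G#

Arranged so that each adjacent pair is a third by letter name: G# – B – D# – F# – A.
The bottom of that stack, G#, is the root (this is G# minor seventh flat nine).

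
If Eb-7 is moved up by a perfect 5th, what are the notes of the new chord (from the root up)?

Transposed root: E♭ → B♭ (perfect 5th up). So we spell B♭ minor seventh:
Root: B♭
Minor 3rd (3rd): D♭
Perfect 5th (5th): F
Minor 7th (7th): A♭

B♭, D♭, F, A♭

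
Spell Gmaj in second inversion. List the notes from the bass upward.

D G B

Gmaj = G–B–D; second inversion → fifth (D) lowest.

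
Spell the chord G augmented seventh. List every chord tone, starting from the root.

Root G, quality augmented seventh:
- root: G
- major 3rd: B
- augmented 5th: D-sharp
- minor 7th: F

G, B, D-sharp, F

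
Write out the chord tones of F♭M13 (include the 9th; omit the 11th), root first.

F♭M13 is a major thirteenth built on F♭.
F♭ — root
A♭ — major 3rd
C♭ — perfect 5th
E♭ — major 7th
G♭ — major 9th
D♭ — major 13th

F♭, A♭, C♭, E♭, G♭, D♭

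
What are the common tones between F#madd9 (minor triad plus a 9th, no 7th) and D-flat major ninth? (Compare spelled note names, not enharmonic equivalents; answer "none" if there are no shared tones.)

none

F#madd9 = F♯, A, C♯, G♯.
D-flat major ninth = D♭, F, A♭, C, E♭.
Shared: none.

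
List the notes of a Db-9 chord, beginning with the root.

Db – Fb – Ab – Cb – Eb

Root Db, quality minor ninth:
- root: Db
- minor 3rd: Fb
- perfect 5th: Ab
- minor 7th: Cb
- major 9th: Eb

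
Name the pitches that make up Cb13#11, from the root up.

Cb13#11 is a dominant thirteenth sharp eleven built on Cb.
Cb — root
Eb — major 3rd
Gb — perfect 5th
Bbb — minor 7th
Db — major 9th
F — augmented 11th
Ab — major 13th

Cb Eb Gb Bbb Db F Ab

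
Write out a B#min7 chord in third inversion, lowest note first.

B#min7 = B♯–D♯–F𝄪–A♯; third inversion → seventh (A♯) lowest.

A♯ – B♯ – D♯ – F𝄪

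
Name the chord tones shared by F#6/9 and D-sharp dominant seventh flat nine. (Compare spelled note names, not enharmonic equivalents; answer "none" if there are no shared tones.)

A# C# D#

F#6/9: F# A# C# D# G#
D-sharp dominant seventh flat nine: D# F## A# C# E
Common to both → A#, C#, D#.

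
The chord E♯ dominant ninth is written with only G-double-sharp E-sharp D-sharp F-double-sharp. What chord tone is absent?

E♯ dominant ninth = E-sharp, G-double-sharp, B-sharp, D-sharp, F-double-sharp. The voicing lacks the 5th (perfect 5th), B-sharp.

B-sharp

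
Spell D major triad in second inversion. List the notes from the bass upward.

A D F-sharp

In root position, D major triad is D–F-sharp–A.
Second inversion puts the fifth (A) in the bass.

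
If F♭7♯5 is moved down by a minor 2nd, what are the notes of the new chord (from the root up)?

Eb, G, B, Db

A minor 2nd down from Fb is Eb, so the new chord is Eb augmented seventh.
Root: Eb
Major 3rd (3rd): G
Augmented 5th (5th): B
Minor 7th (7th): Db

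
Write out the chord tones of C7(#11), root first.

Root C, quality dominant seventh sharp eleven:
- root: C
- major 3rd: E
- perfect 5th: G
- minor 7th: B♭
- augmented 11th: F♯

C, E, G, B♭, F♯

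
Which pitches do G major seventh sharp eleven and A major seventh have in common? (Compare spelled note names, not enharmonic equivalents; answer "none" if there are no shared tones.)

C-sharp

G major seventh sharp eleven: G B D F-sharp C-sharp
A major seventh: A C-sharp E G-sharp
Common to both → C-sharp.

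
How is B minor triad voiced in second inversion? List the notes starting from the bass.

In root position, B minor triad is B–D–F#.
Second inversion puts the fifth (F#) in the bass.

F#, B, D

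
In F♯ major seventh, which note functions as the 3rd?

Root of F♯ major seventh = F-sharp. The 3rd is a major 3rd: F-sharp up a major 3rd → A-sharp.

A-sharp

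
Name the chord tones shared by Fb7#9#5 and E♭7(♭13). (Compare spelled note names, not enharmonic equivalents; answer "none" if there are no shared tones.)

G

Fb7#9#5: Fb Ab C Ebb G
E♭7(♭13): Eb G Bb Db Cb
Common to both → G.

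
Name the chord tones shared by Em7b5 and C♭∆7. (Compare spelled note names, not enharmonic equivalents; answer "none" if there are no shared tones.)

B♭

Em7b5: E G B♭ D
C♭∆7: C♭ E♭ G♭ B♭
Common to both → B♭.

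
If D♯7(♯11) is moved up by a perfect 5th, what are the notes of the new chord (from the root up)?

A#, C##, E#, G#, D##

A perfect 5th up from D# is A#, so the new chord is A# dominant seventh sharp eleven.
A# — root
C## — major 3rd
E# — perfect 5th
G# — minor 7th
D## — augmented 11th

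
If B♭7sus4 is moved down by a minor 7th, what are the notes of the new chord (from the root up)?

C – F – G – B♭

Transposed root: B♭ → C (minor 7th down). So we spell C dominant seventh suspended fourth:
root → C
4th (perfect 4th) → F
5th (perfect 5th) → G
7th (minor 7th) → B♭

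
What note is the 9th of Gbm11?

Ab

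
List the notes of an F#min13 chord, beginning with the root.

F#  A  C#  E  G#  B  D#

Root F#, quality minor thirteenth:
F# — root
A — minor 3rd
C# — perfect 5th
E — minor 7th
G# — major 9th
B — perfect 11th
D# — major 13th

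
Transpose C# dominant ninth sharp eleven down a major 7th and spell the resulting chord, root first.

D F-sharp A C E G-sharp

Transposed root: C-sharp → D (major 7th down). So we spell D dominant ninth sharp eleven:
D — root
F-sharp — major 3rd
A — perfect 5th
C — minor 7th
E — major 9th
G-sharp — augmented 11th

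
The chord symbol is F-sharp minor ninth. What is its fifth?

Root of F-sharp minor ninth = F-sharp. The 5th is a perfect 5th: F-sharp up a perfect 5th → C-sharp.

C-sharp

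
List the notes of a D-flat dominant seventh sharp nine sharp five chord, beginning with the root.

D-flat dominant seventh sharp nine sharp five: dominant seventh sharp nine sharp five on D♭.
Root: D♭
Major 3rd (3rd): F
Augmented 5th (5th): A
Minor 7th (7th): C♭
Augmented 9th (9th): E

D♭ F A C♭ E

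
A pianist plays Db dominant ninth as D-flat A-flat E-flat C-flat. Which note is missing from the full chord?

F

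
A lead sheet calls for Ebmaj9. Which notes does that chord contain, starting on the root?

Ebmaj9: major ninth on Eb.
root → Eb
3rd (major 3rd) → G
5th (perfect 5th) → Bb
7th (major 7th) → D
9th (major 9th) → F

Eb  G  Bb  D  F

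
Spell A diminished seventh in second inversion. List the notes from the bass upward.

In root position, A diminished seventh is A–C–E-flat–G-flat.
Second inversion puts the fifth (E-flat) in the bass.

E-flat G-flat A C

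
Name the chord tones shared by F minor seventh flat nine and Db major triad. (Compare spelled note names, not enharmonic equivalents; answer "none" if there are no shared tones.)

F minor seventh flat nine = F, A-flat, C, E-flat, G-flat.
Db major triad = D-flat, F, A-flat.
Shared: F, A-flat.

F A-flat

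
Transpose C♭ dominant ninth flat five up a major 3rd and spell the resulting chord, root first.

Transposed root: C-flat → E-flat (major 3rd up). So we spell E-flat dominant ninth flat five:
E-flat — root
G — major 3rd
B-double-flat — diminished 5th
D-flat — minor 7th
F — major 9th

E-flat, G, B-double-flat, D-flat, F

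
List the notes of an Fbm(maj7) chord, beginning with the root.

Fb  Abb  Cb  Eb

Fbm(maj7): minor-major seventh on Fb.
- root: Fb
- minor 3rd: Abb
- perfect 5th: Cb
- major 7th: Eb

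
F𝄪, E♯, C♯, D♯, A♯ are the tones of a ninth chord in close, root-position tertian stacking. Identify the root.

D♯

Stacking in thirds gives D♯ – F𝄪 – A♯ – C♯ – E♯, so D♯ is the root — D♯ dominant ninth.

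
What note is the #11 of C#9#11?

F##

Root of C#9#11 = C#. The 11th is an augmented 11th: C# up an augmented 11th → F##.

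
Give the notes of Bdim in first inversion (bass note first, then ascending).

D, F, B

In root position, Bdim is B–D–F.
First inversion puts the third (D) in the bass.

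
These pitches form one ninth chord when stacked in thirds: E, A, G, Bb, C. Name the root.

A

Stacking in thirds gives A – C – E – G – Bb, so A is the root — A minor seventh flat nine.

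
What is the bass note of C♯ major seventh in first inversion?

E#

C♯ major seventh = C#–E#–G#–B#. First inversion → third in the bass = E#.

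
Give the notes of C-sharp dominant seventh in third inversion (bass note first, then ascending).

B C# E# G#

In root position, C-sharp dominant seventh is C#–E#–G#–B.
Third inversion puts the seventh (B) in the bass.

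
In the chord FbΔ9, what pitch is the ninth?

Root of FbΔ9 = F♭. The 9th is a major 9th: F♭ up a major 9th → G♭.

G♭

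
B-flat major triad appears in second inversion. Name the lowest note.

B-flat major triad = B-flat–D–F. Second inversion → fifth in the bass = F.

F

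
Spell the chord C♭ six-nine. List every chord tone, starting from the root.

C♭ six-nine: six-nine on C-flat.
root → C-flat
3rd (major 3rd) → E-flat
5th (perfect 5th) → G-flat
6th (major 6th) → A-flat
9th (major 9th) → D-flat

C-flat, E-flat, G-flat, A-flat, D-flat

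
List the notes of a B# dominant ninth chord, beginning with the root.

B#, D##, F##, A#, C##

B# dominant ninth: dominant ninth on B#.
B# — root
D## — major 3rd
F## — perfect 5th
A# — minor 7th
C## — major 9th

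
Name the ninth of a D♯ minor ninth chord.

D♯ minor ninth is built on D-sharp; its 9th is a major 9th above the root.
A second above D uses the letter E, and the major 9th above D-sharp is E-sharp.

E-sharp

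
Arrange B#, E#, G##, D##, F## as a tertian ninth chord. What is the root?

E#

Stacking in thirds gives E# – G## – B# – D## – F##, so E# is the root — E# major ninth.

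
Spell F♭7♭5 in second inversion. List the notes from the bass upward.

C𝄫  E𝄫  F♭  A♭

F♭7♭5 = F♭–A♭–C𝄫–E𝄫; second inversion → fifth (C𝄫) lowest.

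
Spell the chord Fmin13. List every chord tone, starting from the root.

Fmin13 is a minor thirteenth built on F.
F — root
Ab — minor 3rd
C — perfect 5th
Eb — minor 7th
G — major 9th
Bb — perfect 11th
D — major 13th

F, Ab, C, Eb, G, Bb, D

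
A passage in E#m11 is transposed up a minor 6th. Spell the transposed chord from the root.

Transposed root: E# → C# (minor 6th up). So we spell C# minor eleventh:
root → C#
3rd (minor 3rd) → E
5th (perfect 5th) → G#
7th (minor 7th) → B
9th (major 9th) → D#
11th (perfect 11th) → F#

C#  E  G#  B  D#  F#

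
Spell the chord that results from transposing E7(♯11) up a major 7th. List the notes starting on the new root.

E up a major 7th → D#. New chord: D# dominant seventh sharp eleven.
- root: D#
- major 3rd: F##
- perfect 5th: A#
- minor 7th: C#
- augmented 11th: G##

D#, F##, A#, C#, G##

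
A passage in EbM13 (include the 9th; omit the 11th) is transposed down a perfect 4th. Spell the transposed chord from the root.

E♭ down a perfect 4th → B♭. New chord: B♭ major thirteenth.
Root: B♭
Major 3rd (3rd): D
Perfect 5th (5th): F
Major 7th (7th): A
Major 9th (9th): C
Major 13th (13th): G

B♭, D, F, A, C, G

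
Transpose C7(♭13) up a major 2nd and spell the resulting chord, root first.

D, F#, A, C, Bb

Transposed root: C → D (major 2nd up). So we spell D dominant seventh flat thirteen:
- root: D
- major 3rd: F#
- perfect 5th: A
- minor 7th: C
- minor 13th: Bb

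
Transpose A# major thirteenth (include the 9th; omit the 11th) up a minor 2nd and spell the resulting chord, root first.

Transposed root: A# → B (minor 2nd up). So we spell B major thirteenth:
B — root
D# — major 3rd
F# — perfect 5th
A# — major 7th
C# — major 9th
G# — major 13th

B, D#, F#, A#, C#, G#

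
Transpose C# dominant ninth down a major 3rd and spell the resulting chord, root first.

A  C-sharp  E  G  B

A major 3rd down from C-sharp is A, so the new chord is A dominant ninth.
- root: A
- major 3rd: C-sharp
- perfect 5th: E
- minor 7th: G
- major 9th: B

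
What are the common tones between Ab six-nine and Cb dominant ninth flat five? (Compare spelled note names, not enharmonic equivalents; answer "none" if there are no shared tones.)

E-flat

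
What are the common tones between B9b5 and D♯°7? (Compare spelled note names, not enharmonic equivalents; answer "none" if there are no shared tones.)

D#  A

B9b5 = B, D#, F, A, C#.
D♯°7 = D#, F#, A, C.
Shared: D#, A.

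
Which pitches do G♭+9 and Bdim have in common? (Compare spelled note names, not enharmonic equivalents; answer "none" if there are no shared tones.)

G♭+9: G♭ B♭ D F♭ A♭
Bdim: B D F
Common to both → D.

D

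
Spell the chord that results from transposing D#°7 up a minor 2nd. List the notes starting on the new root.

D# up a minor 2nd → E. New chord: E diminished seventh.
Root: E
Minor 3rd (3rd): G
Diminished 5th (5th): Bb
Diminished 7th (7th): Db

E – G – Bb – Db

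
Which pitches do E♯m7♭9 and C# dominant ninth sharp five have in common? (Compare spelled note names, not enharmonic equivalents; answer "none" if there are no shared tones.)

E♯m7♭9: E# G# B# D# F#
C# dominant ninth sharp five: C# E# G## B D#
Common to both → E#, D#.

E# D#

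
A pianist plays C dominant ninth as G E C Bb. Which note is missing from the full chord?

D

The full C dominant ninth chord is C, E, G, Bb, D.
Comparing with the voicing, the major 9th (9th) — D — is absent.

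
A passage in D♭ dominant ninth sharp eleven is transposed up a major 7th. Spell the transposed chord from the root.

C  E  G  Bb  D  F#

Transposed root: Db → C (major 7th up). So we spell C dominant ninth sharp eleven:
root → C
3rd (major 3rd) → E
5th (perfect 5th) → G
7th (minor 7th) → Bb
9th (major 9th) → D
11th (augmented 11th) → F#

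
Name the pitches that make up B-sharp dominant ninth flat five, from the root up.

B-sharp dominant ninth flat five is a dominant ninth flat five built on B-sharp.
root → B-sharp
3rd (major 3rd) → D-double-sharp
5th (diminished 5th) → F-sharp
7th (minor 7th) → A-sharp
9th (major 9th) → C-double-sharp

B-sharp, D-double-sharp, F-sharp, A-sharp, C-double-sharp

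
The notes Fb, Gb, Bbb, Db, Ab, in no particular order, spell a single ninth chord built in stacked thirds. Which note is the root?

Gb

Arranged so that each adjacent pair is a third by letter name: Gb – Bbb – Db – Fb – Ab.
The bottom of that stack, Gb, is the root (this is Gb minor ninth).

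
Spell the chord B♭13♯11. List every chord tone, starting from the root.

B♭13♯11 is a dominant thirteenth sharp eleven built on Bb.
root → Bb
3rd (major 3rd) → D
5th (perfect 5th) → F
7th (minor 7th) → Ab
9th (major 9th) → C
11th (augmented 11th) → E
13th (major 13th) → G

Bb – D – F – Ab – C – E – G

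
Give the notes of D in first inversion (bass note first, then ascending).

F# – A – D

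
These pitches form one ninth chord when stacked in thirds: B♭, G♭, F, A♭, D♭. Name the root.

Stacking in thirds gives G♭ – B♭ – D♭ – F – A♭, so G♭ is the root — G♭ major ninth.

G♭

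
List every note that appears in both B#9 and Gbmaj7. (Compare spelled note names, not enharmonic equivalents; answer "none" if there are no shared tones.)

none

B#9 = B#, D##, F##, A#, C##.
Gbmaj7 = Gb, Bb, Db, F.
Shared: none.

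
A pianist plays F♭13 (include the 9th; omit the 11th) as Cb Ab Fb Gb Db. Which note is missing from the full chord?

Ebb

F♭13 = Fb, Ab, Cb, Ebb, Gb, Db. The voicing lacks the 7th (minor 7th), Ebb.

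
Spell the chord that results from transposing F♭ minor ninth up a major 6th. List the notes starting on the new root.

Db, Fb, Ab, Cb, Eb

Transposed root: Fb → Db (major 6th up). So we spell Db minor ninth:
root → Db
3rd (minor 3rd) → Fb
5th (perfect 5th) → Ab
7th (minor 7th) → Cb
9th (major 9th) → Eb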